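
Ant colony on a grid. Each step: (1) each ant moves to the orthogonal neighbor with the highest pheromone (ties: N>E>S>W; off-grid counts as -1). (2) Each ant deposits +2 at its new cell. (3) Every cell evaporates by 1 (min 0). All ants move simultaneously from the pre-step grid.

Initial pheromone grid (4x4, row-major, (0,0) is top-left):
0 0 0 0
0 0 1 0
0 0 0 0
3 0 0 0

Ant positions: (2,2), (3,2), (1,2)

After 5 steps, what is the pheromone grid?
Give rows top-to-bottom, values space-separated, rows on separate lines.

After step 1: ants at (1,2),(2,2),(0,2)
  0 0 1 0
  0 0 2 0
  0 0 1 0
  2 0 0 0
After step 2: ants at (0,2),(1,2),(1,2)
  0 0 2 0
  0 0 5 0
  0 0 0 0
  1 0 0 0
After step 3: ants at (1,2),(0,2),(0,2)
  0 0 5 0
  0 0 6 0
  0 0 0 0
  0 0 0 0
After step 4: ants at (0,2),(1,2),(1,2)
  0 0 6 0
  0 0 9 0
  0 0 0 0
  0 0 0 0
After step 5: ants at (1,2),(0,2),(0,2)
  0 0 9 0
  0 0 10 0
  0 0 0 0
  0 0 0 0

0 0 9 0
0 0 10 0
0 0 0 0
0 0 0 0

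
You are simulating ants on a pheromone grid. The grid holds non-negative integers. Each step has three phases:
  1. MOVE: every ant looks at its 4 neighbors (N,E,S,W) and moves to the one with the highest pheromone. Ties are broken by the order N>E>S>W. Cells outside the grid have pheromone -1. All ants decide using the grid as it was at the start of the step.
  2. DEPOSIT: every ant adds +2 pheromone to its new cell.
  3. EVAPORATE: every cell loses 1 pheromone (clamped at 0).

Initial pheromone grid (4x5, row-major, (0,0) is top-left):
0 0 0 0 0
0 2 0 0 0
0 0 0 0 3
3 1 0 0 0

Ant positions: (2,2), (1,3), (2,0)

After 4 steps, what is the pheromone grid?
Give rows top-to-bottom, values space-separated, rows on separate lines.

After step 1: ants at (1,2),(0,3),(3,0)
  0 0 0 1 0
  0 1 1 0 0
  0 0 0 0 2
  4 0 0 0 0
After step 2: ants at (1,1),(0,4),(2,0)
  0 0 0 0 1
  0 2 0 0 0
  1 0 0 0 1
  3 0 0 0 0
After step 3: ants at (0,1),(1,4),(3,0)
  0 1 0 0 0
  0 1 0 0 1
  0 0 0 0 0
  4 0 0 0 0
After step 4: ants at (1,1),(0,4),(2,0)
  0 0 0 0 1
  0 2 0 0 0
  1 0 0 0 0
  3 0 0 0 0

0 0 0 0 1
0 2 0 0 0
1 0 0 0 0
3 0 0 0 0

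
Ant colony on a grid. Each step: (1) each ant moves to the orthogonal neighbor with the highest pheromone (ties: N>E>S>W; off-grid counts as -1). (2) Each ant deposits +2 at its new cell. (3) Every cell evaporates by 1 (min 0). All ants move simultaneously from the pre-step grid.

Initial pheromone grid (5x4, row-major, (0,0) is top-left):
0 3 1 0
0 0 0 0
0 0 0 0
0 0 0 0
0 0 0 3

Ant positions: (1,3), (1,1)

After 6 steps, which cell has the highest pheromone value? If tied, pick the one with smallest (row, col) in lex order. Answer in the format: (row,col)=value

Step 1: ant0:(1,3)->N->(0,3) | ant1:(1,1)->N->(0,1)
  grid max=4 at (0,1)
Step 2: ant0:(0,3)->S->(1,3) | ant1:(0,1)->E->(0,2)
  grid max=3 at (0,1)
Step 3: ant0:(1,3)->N->(0,3) | ant1:(0,2)->W->(0,1)
  grid max=4 at (0,1)
Step 4: ant0:(0,3)->S->(1,3) | ant1:(0,1)->E->(0,2)
  grid max=3 at (0,1)
Step 5: ant0:(1,3)->N->(0,3) | ant1:(0,2)->W->(0,1)
  grid max=4 at (0,1)
Step 6: ant0:(0,3)->S->(1,3) | ant1:(0,1)->E->(0,2)
  grid max=3 at (0,1)
Final grid:
  0 3 1 0
  0 0 0 1
  0 0 0 0
  0 0 0 0
  0 0 0 0
Max pheromone 3 at (0,1)

Answer: (0,1)=3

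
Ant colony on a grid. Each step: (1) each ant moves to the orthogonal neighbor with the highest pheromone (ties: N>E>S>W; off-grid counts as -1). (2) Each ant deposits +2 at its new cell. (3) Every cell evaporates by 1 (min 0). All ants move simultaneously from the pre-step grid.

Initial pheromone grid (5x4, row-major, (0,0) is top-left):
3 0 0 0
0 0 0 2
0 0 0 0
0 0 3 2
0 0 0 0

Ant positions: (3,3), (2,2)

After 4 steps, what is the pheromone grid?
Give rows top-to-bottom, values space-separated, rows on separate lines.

After step 1: ants at (3,2),(3,2)
  2 0 0 0
  0 0 0 1
  0 0 0 0
  0 0 6 1
  0 0 0 0
After step 2: ants at (3,3),(3,3)
  1 0 0 0
  0 0 0 0
  0 0 0 0
  0 0 5 4
  0 0 0 0
After step 3: ants at (3,2),(3,2)
  0 0 0 0
  0 0 0 0
  0 0 0 0
  0 0 8 3
  0 0 0 0
After step 4: ants at (3,3),(3,3)
  0 0 0 0
  0 0 0 0
  0 0 0 0
  0 0 7 6
  0 0 0 0

0 0 0 0
0 0 0 0
0 0 0 0
0 0 7 6
0 0 0 0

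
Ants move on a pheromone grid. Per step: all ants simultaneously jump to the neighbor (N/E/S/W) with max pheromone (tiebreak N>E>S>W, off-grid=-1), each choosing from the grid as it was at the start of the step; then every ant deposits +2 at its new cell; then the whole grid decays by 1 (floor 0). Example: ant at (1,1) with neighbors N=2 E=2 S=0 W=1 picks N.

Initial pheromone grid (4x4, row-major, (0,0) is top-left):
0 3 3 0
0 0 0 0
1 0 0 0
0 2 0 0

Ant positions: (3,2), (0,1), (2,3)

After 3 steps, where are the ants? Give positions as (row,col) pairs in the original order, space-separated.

Step 1: ant0:(3,2)->W->(3,1) | ant1:(0,1)->E->(0,2) | ant2:(2,3)->N->(1,3)
  grid max=4 at (0,2)
Step 2: ant0:(3,1)->N->(2,1) | ant1:(0,2)->W->(0,1) | ant2:(1,3)->N->(0,3)
  grid max=3 at (0,1)
Step 3: ant0:(2,1)->S->(3,1) | ant1:(0,1)->E->(0,2) | ant2:(0,3)->W->(0,2)
  grid max=6 at (0,2)

(3,1) (0,2) (0,2)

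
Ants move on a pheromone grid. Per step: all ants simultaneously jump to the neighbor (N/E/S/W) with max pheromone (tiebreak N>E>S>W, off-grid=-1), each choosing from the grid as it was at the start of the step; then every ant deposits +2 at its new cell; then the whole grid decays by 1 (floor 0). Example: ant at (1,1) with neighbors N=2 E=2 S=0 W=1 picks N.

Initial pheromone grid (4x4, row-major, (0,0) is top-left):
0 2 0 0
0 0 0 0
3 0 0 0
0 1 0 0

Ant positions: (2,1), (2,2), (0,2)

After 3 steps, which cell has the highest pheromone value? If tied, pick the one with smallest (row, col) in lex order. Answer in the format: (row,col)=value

Answer: (0,1)=5

Derivation:
Step 1: ant0:(2,1)->W->(2,0) | ant1:(2,2)->N->(1,2) | ant2:(0,2)->W->(0,1)
  grid max=4 at (2,0)
Step 2: ant0:(2,0)->N->(1,0) | ant1:(1,2)->N->(0,2) | ant2:(0,1)->E->(0,2)
  grid max=3 at (0,2)
Step 3: ant0:(1,0)->S->(2,0) | ant1:(0,2)->W->(0,1) | ant2:(0,2)->W->(0,1)
  grid max=5 at (0,1)
Final grid:
  0 5 2 0
  0 0 0 0
  4 0 0 0
  0 0 0 0
Max pheromone 5 at (0,1)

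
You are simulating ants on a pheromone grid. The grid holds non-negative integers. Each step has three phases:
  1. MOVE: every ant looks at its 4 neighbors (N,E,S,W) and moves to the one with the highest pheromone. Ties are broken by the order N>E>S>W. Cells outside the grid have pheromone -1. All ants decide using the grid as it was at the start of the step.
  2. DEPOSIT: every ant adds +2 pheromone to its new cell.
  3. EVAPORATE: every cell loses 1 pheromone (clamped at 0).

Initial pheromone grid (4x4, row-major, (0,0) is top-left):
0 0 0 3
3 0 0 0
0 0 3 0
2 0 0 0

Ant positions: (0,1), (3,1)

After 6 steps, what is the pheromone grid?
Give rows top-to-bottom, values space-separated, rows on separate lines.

After step 1: ants at (0,2),(3,0)
  0 0 1 2
  2 0 0 0
  0 0 2 0
  3 0 0 0
After step 2: ants at (0,3),(2,0)
  0 0 0 3
  1 0 0 0
  1 0 1 0
  2 0 0 0
After step 3: ants at (1,3),(3,0)
  0 0 0 2
  0 0 0 1
  0 0 0 0
  3 0 0 0
After step 4: ants at (0,3),(2,0)
  0 0 0 3
  0 0 0 0
  1 0 0 0
  2 0 0 0
After step 5: ants at (1,3),(3,0)
  0 0 0 2
  0 0 0 1
  0 0 0 0
  3 0 0 0
After step 6: ants at (0,3),(2,0)
  0 0 0 3
  0 0 0 0
  1 0 0 0
  2 0 0 0

0 0 0 3
0 0 0 0
1 0 0 0
2 0 0 0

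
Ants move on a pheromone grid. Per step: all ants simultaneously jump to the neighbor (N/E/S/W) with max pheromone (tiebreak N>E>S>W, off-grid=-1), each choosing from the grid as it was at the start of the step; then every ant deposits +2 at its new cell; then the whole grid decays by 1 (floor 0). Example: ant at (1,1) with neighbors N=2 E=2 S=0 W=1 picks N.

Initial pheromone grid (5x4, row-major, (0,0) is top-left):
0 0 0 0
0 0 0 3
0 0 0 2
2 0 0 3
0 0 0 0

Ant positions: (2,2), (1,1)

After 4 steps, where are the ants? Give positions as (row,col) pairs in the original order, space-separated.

Step 1: ant0:(2,2)->E->(2,3) | ant1:(1,1)->N->(0,1)
  grid max=3 at (2,3)
Step 2: ant0:(2,3)->N->(1,3) | ant1:(0,1)->E->(0,2)
  grid max=3 at (1,3)
Step 3: ant0:(1,3)->S->(2,3) | ant1:(0,2)->E->(0,3)
  grid max=3 at (2,3)
Step 4: ant0:(2,3)->N->(1,3) | ant1:(0,3)->S->(1,3)
  grid max=5 at (1,3)

(1,3) (1,3)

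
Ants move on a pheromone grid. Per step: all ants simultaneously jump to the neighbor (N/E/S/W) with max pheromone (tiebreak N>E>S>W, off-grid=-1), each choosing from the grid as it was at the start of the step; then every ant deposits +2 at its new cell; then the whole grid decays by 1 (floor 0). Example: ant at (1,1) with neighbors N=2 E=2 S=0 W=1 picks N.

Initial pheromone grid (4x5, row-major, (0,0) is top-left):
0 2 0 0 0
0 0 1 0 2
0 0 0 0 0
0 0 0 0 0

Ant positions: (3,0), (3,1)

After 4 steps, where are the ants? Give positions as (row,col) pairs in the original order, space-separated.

Step 1: ant0:(3,0)->N->(2,0) | ant1:(3,1)->N->(2,1)
  grid max=1 at (0,1)
Step 2: ant0:(2,0)->E->(2,1) | ant1:(2,1)->W->(2,0)
  grid max=2 at (2,0)
Step 3: ant0:(2,1)->W->(2,0) | ant1:(2,0)->E->(2,1)
  grid max=3 at (2,0)
Step 4: ant0:(2,0)->E->(2,1) | ant1:(2,1)->W->(2,0)
  grid max=4 at (2,0)

(2,1) (2,0)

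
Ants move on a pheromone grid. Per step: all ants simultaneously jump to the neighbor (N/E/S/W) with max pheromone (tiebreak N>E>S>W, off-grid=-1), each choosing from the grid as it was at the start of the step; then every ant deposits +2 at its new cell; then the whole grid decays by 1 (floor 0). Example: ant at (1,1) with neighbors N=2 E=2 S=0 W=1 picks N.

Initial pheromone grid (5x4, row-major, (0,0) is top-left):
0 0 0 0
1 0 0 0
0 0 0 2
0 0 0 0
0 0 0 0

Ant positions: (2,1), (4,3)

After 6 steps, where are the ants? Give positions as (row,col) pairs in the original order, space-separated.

Step 1: ant0:(2,1)->N->(1,1) | ant1:(4,3)->N->(3,3)
  grid max=1 at (1,1)
Step 2: ant0:(1,1)->N->(0,1) | ant1:(3,3)->N->(2,3)
  grid max=2 at (2,3)
Step 3: ant0:(0,1)->E->(0,2) | ant1:(2,3)->N->(1,3)
  grid max=1 at (0,2)
Step 4: ant0:(0,2)->E->(0,3) | ant1:(1,3)->S->(2,3)
  grid max=2 at (2,3)
Step 5: ant0:(0,3)->S->(1,3) | ant1:(2,3)->N->(1,3)
  grid max=3 at (1,3)
Step 6: ant0:(1,3)->S->(2,3) | ant1:(1,3)->S->(2,3)
  grid max=4 at (2,3)

(2,3) (2,3)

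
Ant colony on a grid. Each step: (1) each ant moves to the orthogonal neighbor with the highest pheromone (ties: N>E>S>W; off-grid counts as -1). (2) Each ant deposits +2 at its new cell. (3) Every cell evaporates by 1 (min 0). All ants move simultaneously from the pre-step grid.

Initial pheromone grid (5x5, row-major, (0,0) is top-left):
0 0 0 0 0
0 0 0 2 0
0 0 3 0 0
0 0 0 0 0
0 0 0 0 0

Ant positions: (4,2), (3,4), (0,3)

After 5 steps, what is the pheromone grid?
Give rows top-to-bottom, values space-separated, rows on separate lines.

After step 1: ants at (3,2),(2,4),(1,3)
  0 0 0 0 0
  0 0 0 3 0
  0 0 2 0 1
  0 0 1 0 0
  0 0 0 0 0
After step 2: ants at (2,2),(1,4),(0,3)
  0 0 0 1 0
  0 0 0 2 1
  0 0 3 0 0
  0 0 0 0 0
  0 0 0 0 0
After step 3: ants at (1,2),(1,3),(1,3)
  0 0 0 0 0
  0 0 1 5 0
  0 0 2 0 0
  0 0 0 0 0
  0 0 0 0 0
After step 4: ants at (1,3),(1,2),(1,2)
  0 0 0 0 0
  0 0 4 6 0
  0 0 1 0 0
  0 0 0 0 0
  0 0 0 0 0
After step 5: ants at (1,2),(1,3),(1,3)
  0 0 0 0 0
  0 0 5 9 0
  0 0 0 0 0
  0 0 0 0 0
  0 0 0 0 0

0 0 0 0 0
0 0 5 9 0
0 0 0 0 0
0 0 0 0 0
0 0 0 0 0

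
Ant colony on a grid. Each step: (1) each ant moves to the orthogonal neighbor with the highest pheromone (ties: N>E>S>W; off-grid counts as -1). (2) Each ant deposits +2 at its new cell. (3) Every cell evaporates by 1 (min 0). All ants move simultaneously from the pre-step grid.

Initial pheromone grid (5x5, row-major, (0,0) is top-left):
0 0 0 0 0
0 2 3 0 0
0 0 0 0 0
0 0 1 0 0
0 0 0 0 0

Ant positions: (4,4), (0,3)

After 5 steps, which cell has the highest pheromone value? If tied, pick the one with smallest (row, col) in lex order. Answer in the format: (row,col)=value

Answer: (1,4)=4

Derivation:
Step 1: ant0:(4,4)->N->(3,4) | ant1:(0,3)->E->(0,4)
  grid max=2 at (1,2)
Step 2: ant0:(3,4)->N->(2,4) | ant1:(0,4)->S->(1,4)
  grid max=1 at (1,2)
Step 3: ant0:(2,4)->N->(1,4) | ant1:(1,4)->S->(2,4)
  grid max=2 at (1,4)
Step 4: ant0:(1,4)->S->(2,4) | ant1:(2,4)->N->(1,4)
  grid max=3 at (1,4)
Step 5: ant0:(2,4)->N->(1,4) | ant1:(1,4)->S->(2,4)
  grid max=4 at (1,4)
Final grid:
  0 0 0 0 0
  0 0 0 0 4
  0 0 0 0 4
  0 0 0 0 0
  0 0 0 0 0
Max pheromone 4 at (1,4)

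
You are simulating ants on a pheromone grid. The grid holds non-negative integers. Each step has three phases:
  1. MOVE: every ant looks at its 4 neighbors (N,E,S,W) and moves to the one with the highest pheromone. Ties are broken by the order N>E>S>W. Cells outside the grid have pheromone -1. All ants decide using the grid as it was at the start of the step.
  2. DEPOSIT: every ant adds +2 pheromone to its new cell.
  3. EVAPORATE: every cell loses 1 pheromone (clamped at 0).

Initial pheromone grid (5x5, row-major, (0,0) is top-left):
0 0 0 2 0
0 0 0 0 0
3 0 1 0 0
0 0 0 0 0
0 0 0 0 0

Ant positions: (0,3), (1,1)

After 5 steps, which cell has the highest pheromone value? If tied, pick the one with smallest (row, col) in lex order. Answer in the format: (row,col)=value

Step 1: ant0:(0,3)->E->(0,4) | ant1:(1,1)->N->(0,1)
  grid max=2 at (2,0)
Step 2: ant0:(0,4)->W->(0,3) | ant1:(0,1)->E->(0,2)
  grid max=2 at (0,3)
Step 3: ant0:(0,3)->W->(0,2) | ant1:(0,2)->E->(0,3)
  grid max=3 at (0,3)
Step 4: ant0:(0,2)->E->(0,3) | ant1:(0,3)->W->(0,2)
  grid max=4 at (0,3)
Step 5: ant0:(0,3)->W->(0,2) | ant1:(0,2)->E->(0,3)
  grid max=5 at (0,3)
Final grid:
  0 0 4 5 0
  0 0 0 0 0
  0 0 0 0 0
  0 0 0 0 0
  0 0 0 0 0
Max pheromone 5 at (0,3)

Answer: (0,3)=5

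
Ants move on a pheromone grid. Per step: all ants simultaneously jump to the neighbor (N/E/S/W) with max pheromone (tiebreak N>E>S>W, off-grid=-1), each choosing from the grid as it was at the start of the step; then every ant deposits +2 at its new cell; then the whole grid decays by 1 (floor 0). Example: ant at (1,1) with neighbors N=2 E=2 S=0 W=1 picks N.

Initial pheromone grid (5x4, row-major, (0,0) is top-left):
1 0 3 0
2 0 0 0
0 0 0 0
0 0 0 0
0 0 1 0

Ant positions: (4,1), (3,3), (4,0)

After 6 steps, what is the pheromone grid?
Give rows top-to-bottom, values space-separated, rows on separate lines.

After step 1: ants at (4,2),(2,3),(3,0)
  0 0 2 0
  1 0 0 0
  0 0 0 1
  1 0 0 0
  0 0 2 0
After step 2: ants at (3,2),(1,3),(2,0)
  0 0 1 0
  0 0 0 1
  1 0 0 0
  0 0 1 0
  0 0 1 0
After step 3: ants at (4,2),(0,3),(1,0)
  0 0 0 1
  1 0 0 0
  0 0 0 0
  0 0 0 0
  0 0 2 0
After step 4: ants at (3,2),(1,3),(0,0)
  1 0 0 0
  0 0 0 1
  0 0 0 0
  0 0 1 0
  0 0 1 0
After step 5: ants at (4,2),(0,3),(0,1)
  0 1 0 1
  0 0 0 0
  0 0 0 0
  0 0 0 0
  0 0 2 0
After step 6: ants at (3,2),(1,3),(0,2)
  0 0 1 0
  0 0 0 1
  0 0 0 0
  0 0 1 0
  0 0 1 0

0 0 1 0
0 0 0 1
0 0 0 0
0 0 1 0
0 0 1 0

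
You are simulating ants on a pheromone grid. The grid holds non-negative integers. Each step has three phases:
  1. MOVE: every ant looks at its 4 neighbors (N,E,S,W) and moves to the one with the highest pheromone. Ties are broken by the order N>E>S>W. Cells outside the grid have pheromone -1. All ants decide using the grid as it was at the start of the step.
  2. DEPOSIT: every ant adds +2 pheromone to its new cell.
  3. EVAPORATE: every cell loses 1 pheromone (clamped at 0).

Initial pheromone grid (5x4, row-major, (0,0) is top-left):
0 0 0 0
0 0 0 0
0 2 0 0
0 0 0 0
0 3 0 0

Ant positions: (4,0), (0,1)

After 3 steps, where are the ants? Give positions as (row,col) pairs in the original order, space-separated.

Step 1: ant0:(4,0)->E->(4,1) | ant1:(0,1)->E->(0,2)
  grid max=4 at (4,1)
Step 2: ant0:(4,1)->N->(3,1) | ant1:(0,2)->E->(0,3)
  grid max=3 at (4,1)
Step 3: ant0:(3,1)->S->(4,1) | ant1:(0,3)->S->(1,3)
  grid max=4 at (4,1)

(4,1) (1,3)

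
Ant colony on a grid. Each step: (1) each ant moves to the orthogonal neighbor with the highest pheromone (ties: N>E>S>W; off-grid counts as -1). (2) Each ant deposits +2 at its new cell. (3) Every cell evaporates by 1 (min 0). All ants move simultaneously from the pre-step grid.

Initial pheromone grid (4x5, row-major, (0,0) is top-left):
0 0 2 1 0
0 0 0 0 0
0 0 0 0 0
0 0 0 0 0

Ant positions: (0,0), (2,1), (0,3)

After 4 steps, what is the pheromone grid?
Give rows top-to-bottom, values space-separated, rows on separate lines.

After step 1: ants at (0,1),(1,1),(0,2)
  0 1 3 0 0
  0 1 0 0 0
  0 0 0 0 0
  0 0 0 0 0
After step 2: ants at (0,2),(0,1),(0,1)
  0 4 4 0 0
  0 0 0 0 0
  0 0 0 0 0
  0 0 0 0 0
After step 3: ants at (0,1),(0,2),(0,2)
  0 5 7 0 0
  0 0 0 0 0
  0 0 0 0 0
  0 0 0 0 0
After step 4: ants at (0,2),(0,1),(0,1)
  0 8 8 0 0
  0 0 0 0 0
  0 0 0 0 0
  0 0 0 0 0

0 8 8 0 0
0 0 0 0 0
0 0 0 0 0
0 0 0 0 0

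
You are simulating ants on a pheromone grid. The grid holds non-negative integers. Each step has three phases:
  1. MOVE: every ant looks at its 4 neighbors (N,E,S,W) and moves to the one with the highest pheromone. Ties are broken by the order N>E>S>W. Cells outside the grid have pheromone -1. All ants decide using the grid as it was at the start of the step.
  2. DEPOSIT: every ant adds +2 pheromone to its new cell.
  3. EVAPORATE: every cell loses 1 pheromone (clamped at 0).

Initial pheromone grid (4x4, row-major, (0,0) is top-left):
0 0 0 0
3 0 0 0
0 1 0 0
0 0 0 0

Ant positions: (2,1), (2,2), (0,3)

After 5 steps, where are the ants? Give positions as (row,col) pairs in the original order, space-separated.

Step 1: ant0:(2,1)->N->(1,1) | ant1:(2,2)->W->(2,1) | ant2:(0,3)->S->(1,3)
  grid max=2 at (1,0)
Step 2: ant0:(1,1)->S->(2,1) | ant1:(2,1)->N->(1,1) | ant2:(1,3)->N->(0,3)
  grid max=3 at (2,1)
Step 3: ant0:(2,1)->N->(1,1) | ant1:(1,1)->S->(2,1) | ant2:(0,3)->S->(1,3)
  grid max=4 at (2,1)
Step 4: ant0:(1,1)->S->(2,1) | ant1:(2,1)->N->(1,1) | ant2:(1,3)->N->(0,3)
  grid max=5 at (2,1)
Step 5: ant0:(2,1)->N->(1,1) | ant1:(1,1)->S->(2,1) | ant2:(0,3)->S->(1,3)
  grid max=6 at (2,1)

(1,1) (2,1) (1,3)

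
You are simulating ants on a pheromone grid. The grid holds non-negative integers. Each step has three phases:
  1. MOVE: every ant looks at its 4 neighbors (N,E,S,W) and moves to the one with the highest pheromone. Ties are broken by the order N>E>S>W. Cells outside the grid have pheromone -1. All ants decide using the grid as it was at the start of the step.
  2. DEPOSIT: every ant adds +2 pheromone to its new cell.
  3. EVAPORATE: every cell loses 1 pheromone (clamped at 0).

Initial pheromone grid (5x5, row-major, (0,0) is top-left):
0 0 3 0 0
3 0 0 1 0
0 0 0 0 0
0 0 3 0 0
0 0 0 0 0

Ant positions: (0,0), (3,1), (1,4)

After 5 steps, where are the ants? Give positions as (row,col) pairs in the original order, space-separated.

Step 1: ant0:(0,0)->S->(1,0) | ant1:(3,1)->E->(3,2) | ant2:(1,4)->W->(1,3)
  grid max=4 at (1,0)
Step 2: ant0:(1,0)->N->(0,0) | ant1:(3,2)->N->(2,2) | ant2:(1,3)->N->(0,3)
  grid max=3 at (1,0)
Step 3: ant0:(0,0)->S->(1,0) | ant1:(2,2)->S->(3,2) | ant2:(0,3)->S->(1,3)
  grid max=4 at (1,0)
Step 4: ant0:(1,0)->N->(0,0) | ant1:(3,2)->N->(2,2) | ant2:(1,3)->N->(0,3)
  grid max=3 at (1,0)
Step 5: ant0:(0,0)->S->(1,0) | ant1:(2,2)->S->(3,2) | ant2:(0,3)->S->(1,3)
  grid max=4 at (1,0)

(1,0) (3,2) (1,3)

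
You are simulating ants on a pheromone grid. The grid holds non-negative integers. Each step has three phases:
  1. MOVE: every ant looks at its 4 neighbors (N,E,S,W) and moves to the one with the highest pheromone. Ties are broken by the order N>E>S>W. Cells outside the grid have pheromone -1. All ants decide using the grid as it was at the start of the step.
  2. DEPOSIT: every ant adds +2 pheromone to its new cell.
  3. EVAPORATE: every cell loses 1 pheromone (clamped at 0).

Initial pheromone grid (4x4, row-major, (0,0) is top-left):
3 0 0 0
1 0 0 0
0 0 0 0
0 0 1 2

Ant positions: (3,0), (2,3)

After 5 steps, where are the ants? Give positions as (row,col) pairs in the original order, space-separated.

Step 1: ant0:(3,0)->N->(2,0) | ant1:(2,3)->S->(3,3)
  grid max=3 at (3,3)
Step 2: ant0:(2,0)->N->(1,0) | ant1:(3,3)->N->(2,3)
  grid max=2 at (3,3)
Step 3: ant0:(1,0)->N->(0,0) | ant1:(2,3)->S->(3,3)
  grid max=3 at (3,3)
Step 4: ant0:(0,0)->E->(0,1) | ant1:(3,3)->N->(2,3)
  grid max=2 at (3,3)
Step 5: ant0:(0,1)->W->(0,0) | ant1:(2,3)->S->(3,3)
  grid max=3 at (3,3)

(0,0) (3,3)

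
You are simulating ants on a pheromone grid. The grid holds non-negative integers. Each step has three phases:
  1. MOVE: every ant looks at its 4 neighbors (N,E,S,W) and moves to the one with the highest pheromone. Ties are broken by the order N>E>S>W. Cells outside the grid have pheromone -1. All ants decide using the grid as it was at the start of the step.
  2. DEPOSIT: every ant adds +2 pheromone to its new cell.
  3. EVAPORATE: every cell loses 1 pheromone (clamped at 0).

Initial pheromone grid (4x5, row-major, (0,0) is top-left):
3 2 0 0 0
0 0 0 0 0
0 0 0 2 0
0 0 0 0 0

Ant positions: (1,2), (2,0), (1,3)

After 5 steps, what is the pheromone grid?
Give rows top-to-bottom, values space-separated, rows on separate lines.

After step 1: ants at (0,2),(1,0),(2,3)
  2 1 1 0 0
  1 0 0 0 0
  0 0 0 3 0
  0 0 0 0 0
After step 2: ants at (0,1),(0,0),(1,3)
  3 2 0 0 0
  0 0 0 1 0
  0 0 0 2 0
  0 0 0 0 0
After step 3: ants at (0,0),(0,1),(2,3)
  4 3 0 0 0
  0 0 0 0 0
  0 0 0 3 0
  0 0 0 0 0
After step 4: ants at (0,1),(0,0),(1,3)
  5 4 0 0 0
  0 0 0 1 0
  0 0 0 2 0
  0 0 0 0 0
After step 5: ants at (0,0),(0,1),(2,3)
  6 5 0 0 0
  0 0 0 0 0
  0 0 0 3 0
  0 0 0 0 0

6 5 0 0 0
0 0 0 0 0
0 0 0 3 0
0 0 0 0 0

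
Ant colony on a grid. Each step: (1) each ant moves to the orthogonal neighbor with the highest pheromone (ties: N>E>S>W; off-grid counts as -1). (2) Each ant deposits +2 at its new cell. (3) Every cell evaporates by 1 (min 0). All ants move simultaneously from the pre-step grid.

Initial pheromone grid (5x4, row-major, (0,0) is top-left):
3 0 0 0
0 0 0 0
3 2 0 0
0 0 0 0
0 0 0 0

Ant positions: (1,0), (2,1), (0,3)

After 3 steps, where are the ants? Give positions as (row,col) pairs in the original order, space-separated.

Step 1: ant0:(1,0)->N->(0,0) | ant1:(2,1)->W->(2,0) | ant2:(0,3)->S->(1,3)
  grid max=4 at (0,0)
Step 2: ant0:(0,0)->E->(0,1) | ant1:(2,0)->E->(2,1) | ant2:(1,3)->N->(0,3)
  grid max=3 at (0,0)
Step 3: ant0:(0,1)->W->(0,0) | ant1:(2,1)->W->(2,0) | ant2:(0,3)->S->(1,3)
  grid max=4 at (0,0)

(0,0) (2,0) (1,3)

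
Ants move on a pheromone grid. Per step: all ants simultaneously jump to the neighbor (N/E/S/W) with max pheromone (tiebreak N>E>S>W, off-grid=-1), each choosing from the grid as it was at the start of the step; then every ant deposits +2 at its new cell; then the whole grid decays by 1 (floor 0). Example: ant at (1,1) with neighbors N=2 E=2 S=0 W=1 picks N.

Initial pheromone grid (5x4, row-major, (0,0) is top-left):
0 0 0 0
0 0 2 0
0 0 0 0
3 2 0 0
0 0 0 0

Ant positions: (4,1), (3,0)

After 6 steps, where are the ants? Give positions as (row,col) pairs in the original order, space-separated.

Step 1: ant0:(4,1)->N->(3,1) | ant1:(3,0)->E->(3,1)
  grid max=5 at (3,1)
Step 2: ant0:(3,1)->W->(3,0) | ant1:(3,1)->W->(3,0)
  grid max=5 at (3,0)
Step 3: ant0:(3,0)->E->(3,1) | ant1:(3,0)->E->(3,1)
  grid max=7 at (3,1)
Step 4: ant0:(3,1)->W->(3,0) | ant1:(3,1)->W->(3,0)
  grid max=7 at (3,0)
Step 5: ant0:(3,0)->E->(3,1) | ant1:(3,0)->E->(3,1)
  grid max=9 at (3,1)
Step 6: ant0:(3,1)->W->(3,0) | ant1:(3,1)->W->(3,0)
  grid max=9 at (3,0)

(3,0) (3,0)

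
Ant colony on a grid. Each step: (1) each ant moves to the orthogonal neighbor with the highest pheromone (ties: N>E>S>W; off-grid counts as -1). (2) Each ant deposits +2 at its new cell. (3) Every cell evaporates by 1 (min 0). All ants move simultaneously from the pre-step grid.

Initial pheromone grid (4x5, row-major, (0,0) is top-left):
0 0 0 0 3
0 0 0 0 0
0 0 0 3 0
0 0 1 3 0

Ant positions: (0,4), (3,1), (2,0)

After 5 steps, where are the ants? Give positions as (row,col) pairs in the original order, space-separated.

Step 1: ant0:(0,4)->S->(1,4) | ant1:(3,1)->E->(3,2) | ant2:(2,0)->N->(1,0)
  grid max=2 at (0,4)
Step 2: ant0:(1,4)->N->(0,4) | ant1:(3,2)->E->(3,3) | ant2:(1,0)->N->(0,0)
  grid max=3 at (0,4)
Step 3: ant0:(0,4)->S->(1,4) | ant1:(3,3)->N->(2,3) | ant2:(0,0)->E->(0,1)
  grid max=2 at (0,4)
Step 4: ant0:(1,4)->N->(0,4) | ant1:(2,3)->S->(3,3) | ant2:(0,1)->E->(0,2)
  grid max=3 at (0,4)
Step 5: ant0:(0,4)->S->(1,4) | ant1:(3,3)->N->(2,3) | ant2:(0,2)->E->(0,3)
  grid max=2 at (0,4)

(1,4) (2,3) (0,3)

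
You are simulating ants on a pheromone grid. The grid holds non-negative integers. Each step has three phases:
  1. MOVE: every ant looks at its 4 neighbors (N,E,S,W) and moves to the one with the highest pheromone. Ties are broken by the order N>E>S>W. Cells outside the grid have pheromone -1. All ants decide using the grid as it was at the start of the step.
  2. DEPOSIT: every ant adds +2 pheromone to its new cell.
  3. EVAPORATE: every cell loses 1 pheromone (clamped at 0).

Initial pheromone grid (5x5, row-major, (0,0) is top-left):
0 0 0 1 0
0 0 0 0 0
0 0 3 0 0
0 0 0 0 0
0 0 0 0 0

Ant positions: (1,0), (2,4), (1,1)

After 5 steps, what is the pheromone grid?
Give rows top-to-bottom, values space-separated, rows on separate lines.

After step 1: ants at (0,0),(1,4),(0,1)
  1 1 0 0 0
  0 0 0 0 1
  0 0 2 0 0
  0 0 0 0 0
  0 0 0 0 0
After step 2: ants at (0,1),(0,4),(0,0)
  2 2 0 0 1
  0 0 0 0 0
  0 0 1 0 0
  0 0 0 0 0
  0 0 0 0 0
After step 3: ants at (0,0),(1,4),(0,1)
  3 3 0 0 0
  0 0 0 0 1
  0 0 0 0 0
  0 0 0 0 0
  0 0 0 0 0
After step 4: ants at (0,1),(0,4),(0,0)
  4 4 0 0 1
  0 0 0 0 0
  0 0 0 0 0
  0 0 0 0 0
  0 0 0 0 0
After step 5: ants at (0,0),(1,4),(0,1)
  5 5 0 0 0
  0 0 0 0 1
  0 0 0 0 0
  0 0 0 0 0
  0 0 0 0 0

5 5 0 0 0
0 0 0 0 1
0 0 0 0 0
0 0 0 0 0
0 0 0 0 0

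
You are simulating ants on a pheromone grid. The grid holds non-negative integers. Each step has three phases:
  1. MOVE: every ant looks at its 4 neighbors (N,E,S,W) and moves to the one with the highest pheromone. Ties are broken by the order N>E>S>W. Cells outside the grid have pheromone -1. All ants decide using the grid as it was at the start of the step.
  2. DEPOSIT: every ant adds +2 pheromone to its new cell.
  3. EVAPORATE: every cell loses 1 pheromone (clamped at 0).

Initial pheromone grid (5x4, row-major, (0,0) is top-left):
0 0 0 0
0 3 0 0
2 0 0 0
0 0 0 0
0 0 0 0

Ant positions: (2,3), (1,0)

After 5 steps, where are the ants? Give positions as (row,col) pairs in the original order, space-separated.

Step 1: ant0:(2,3)->N->(1,3) | ant1:(1,0)->E->(1,1)
  grid max=4 at (1,1)
Step 2: ant0:(1,3)->N->(0,3) | ant1:(1,1)->N->(0,1)
  grid max=3 at (1,1)
Step 3: ant0:(0,3)->S->(1,3) | ant1:(0,1)->S->(1,1)
  grid max=4 at (1,1)
Step 4: ant0:(1,3)->N->(0,3) | ant1:(1,1)->N->(0,1)
  grid max=3 at (1,1)
Step 5: ant0:(0,3)->S->(1,3) | ant1:(0,1)->S->(1,1)
  grid max=4 at (1,1)

(1,3) (1,1)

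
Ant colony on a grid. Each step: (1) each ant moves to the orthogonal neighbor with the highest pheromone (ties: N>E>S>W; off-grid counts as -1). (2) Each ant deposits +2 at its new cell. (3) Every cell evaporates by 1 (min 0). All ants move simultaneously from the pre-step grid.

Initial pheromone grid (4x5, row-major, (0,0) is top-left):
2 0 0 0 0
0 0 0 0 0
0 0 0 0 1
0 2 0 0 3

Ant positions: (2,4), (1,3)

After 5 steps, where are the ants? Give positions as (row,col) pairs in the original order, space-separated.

Step 1: ant0:(2,4)->S->(3,4) | ant1:(1,3)->N->(0,3)
  grid max=4 at (3,4)
Step 2: ant0:(3,4)->N->(2,4) | ant1:(0,3)->E->(0,4)
  grid max=3 at (3,4)
Step 3: ant0:(2,4)->S->(3,4) | ant1:(0,4)->S->(1,4)
  grid max=4 at (3,4)
Step 4: ant0:(3,4)->N->(2,4) | ant1:(1,4)->N->(0,4)
  grid max=3 at (3,4)
Step 5: ant0:(2,4)->S->(3,4) | ant1:(0,4)->S->(1,4)
  grid max=4 at (3,4)

(3,4) (1,4)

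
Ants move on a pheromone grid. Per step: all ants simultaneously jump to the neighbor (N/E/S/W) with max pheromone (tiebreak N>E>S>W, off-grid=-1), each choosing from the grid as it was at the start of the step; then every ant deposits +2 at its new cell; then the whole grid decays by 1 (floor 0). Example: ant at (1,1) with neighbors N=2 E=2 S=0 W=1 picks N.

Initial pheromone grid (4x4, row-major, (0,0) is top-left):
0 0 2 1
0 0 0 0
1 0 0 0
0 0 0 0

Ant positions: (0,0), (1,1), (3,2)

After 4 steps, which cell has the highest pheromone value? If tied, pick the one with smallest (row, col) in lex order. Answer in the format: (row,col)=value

Answer: (0,2)=8

Derivation:
Step 1: ant0:(0,0)->E->(0,1) | ant1:(1,1)->N->(0,1) | ant2:(3,2)->N->(2,2)
  grid max=3 at (0,1)
Step 2: ant0:(0,1)->E->(0,2) | ant1:(0,1)->E->(0,2) | ant2:(2,2)->N->(1,2)
  grid max=4 at (0,2)
Step 3: ant0:(0,2)->W->(0,1) | ant1:(0,2)->W->(0,1) | ant2:(1,2)->N->(0,2)
  grid max=5 at (0,1)
Step 4: ant0:(0,1)->E->(0,2) | ant1:(0,1)->E->(0,2) | ant2:(0,2)->W->(0,1)
  grid max=8 at (0,2)
Final grid:
  0 6 8 0
  0 0 0 0
  0 0 0 0
  0 0 0 0
Max pheromone 8 at (0,2)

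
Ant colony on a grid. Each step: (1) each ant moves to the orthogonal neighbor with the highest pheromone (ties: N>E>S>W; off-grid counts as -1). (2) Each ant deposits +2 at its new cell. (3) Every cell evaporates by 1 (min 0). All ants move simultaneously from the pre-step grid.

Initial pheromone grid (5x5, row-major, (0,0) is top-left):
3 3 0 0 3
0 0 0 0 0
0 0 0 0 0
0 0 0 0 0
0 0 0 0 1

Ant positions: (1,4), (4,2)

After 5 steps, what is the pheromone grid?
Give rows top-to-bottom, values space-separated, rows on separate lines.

After step 1: ants at (0,4),(3,2)
  2 2 0 0 4
  0 0 0 0 0
  0 0 0 0 0
  0 0 1 0 0
  0 0 0 0 0
After step 2: ants at (1,4),(2,2)
  1 1 0 0 3
  0 0 0 0 1
  0 0 1 0 0
  0 0 0 0 0
  0 0 0 0 0
After step 3: ants at (0,4),(1,2)
  0 0 0 0 4
  0 0 1 0 0
  0 0 0 0 0
  0 0 0 0 0
  0 0 0 0 0
After step 4: ants at (1,4),(0,2)
  0 0 1 0 3
  0 0 0 0 1
  0 0 0 0 0
  0 0 0 0 0
  0 0 0 0 0
After step 5: ants at (0,4),(0,3)
  0 0 0 1 4
  0 0 0 0 0
  0 0 0 0 0
  0 0 0 0 0
  0 0 0 0 0

0 0 0 1 4
0 0 0 0 0
0 0 0 0 0
0 0 0 0 0
0 0 0 0 0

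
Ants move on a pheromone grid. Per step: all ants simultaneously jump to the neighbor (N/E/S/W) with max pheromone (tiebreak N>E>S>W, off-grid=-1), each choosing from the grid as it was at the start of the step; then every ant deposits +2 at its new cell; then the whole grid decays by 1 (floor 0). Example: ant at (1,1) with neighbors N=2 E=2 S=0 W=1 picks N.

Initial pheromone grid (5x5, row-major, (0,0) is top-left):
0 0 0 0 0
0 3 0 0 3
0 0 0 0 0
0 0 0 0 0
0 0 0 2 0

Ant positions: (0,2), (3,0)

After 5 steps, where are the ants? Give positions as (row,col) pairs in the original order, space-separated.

Step 1: ant0:(0,2)->E->(0,3) | ant1:(3,0)->N->(2,0)
  grid max=2 at (1,1)
Step 2: ant0:(0,3)->E->(0,4) | ant1:(2,0)->N->(1,0)
  grid max=1 at (0,4)
Step 3: ant0:(0,4)->S->(1,4) | ant1:(1,0)->E->(1,1)
  grid max=2 at (1,1)
Step 4: ant0:(1,4)->N->(0,4) | ant1:(1,1)->N->(0,1)
  grid max=1 at (0,1)
Step 5: ant0:(0,4)->S->(1,4) | ant1:(0,1)->S->(1,1)
  grid max=2 at (1,1)

(1,4) (1,1)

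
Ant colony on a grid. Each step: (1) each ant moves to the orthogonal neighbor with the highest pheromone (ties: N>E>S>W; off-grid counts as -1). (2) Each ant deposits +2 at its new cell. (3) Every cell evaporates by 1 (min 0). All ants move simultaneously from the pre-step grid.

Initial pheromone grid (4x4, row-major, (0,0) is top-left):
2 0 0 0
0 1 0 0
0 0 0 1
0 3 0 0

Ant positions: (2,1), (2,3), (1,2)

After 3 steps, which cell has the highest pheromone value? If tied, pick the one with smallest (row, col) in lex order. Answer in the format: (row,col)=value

Answer: (3,1)=4

Derivation:
Step 1: ant0:(2,1)->S->(3,1) | ant1:(2,3)->N->(1,3) | ant2:(1,2)->W->(1,1)
  grid max=4 at (3,1)
Step 2: ant0:(3,1)->N->(2,1) | ant1:(1,3)->N->(0,3) | ant2:(1,1)->N->(0,1)
  grid max=3 at (3,1)
Step 3: ant0:(2,1)->S->(3,1) | ant1:(0,3)->S->(1,3) | ant2:(0,1)->S->(1,1)
  grid max=4 at (3,1)
Final grid:
  0 0 0 0
  0 2 0 1
  0 0 0 0
  0 4 0 0
Max pheromone 4 at (3,1)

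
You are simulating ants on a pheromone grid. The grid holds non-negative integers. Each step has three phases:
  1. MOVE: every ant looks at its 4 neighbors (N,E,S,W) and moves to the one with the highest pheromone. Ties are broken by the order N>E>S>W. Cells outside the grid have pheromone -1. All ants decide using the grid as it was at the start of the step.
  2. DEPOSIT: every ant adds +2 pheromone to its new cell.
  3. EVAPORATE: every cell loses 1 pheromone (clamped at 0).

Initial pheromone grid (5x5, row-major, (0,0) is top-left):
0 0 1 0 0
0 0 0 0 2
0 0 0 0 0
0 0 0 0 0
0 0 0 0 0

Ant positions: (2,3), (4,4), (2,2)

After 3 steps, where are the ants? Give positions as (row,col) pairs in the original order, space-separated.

Step 1: ant0:(2,3)->N->(1,3) | ant1:(4,4)->N->(3,4) | ant2:(2,2)->N->(1,2)
  grid max=1 at (1,2)
Step 2: ant0:(1,3)->E->(1,4) | ant1:(3,4)->N->(2,4) | ant2:(1,2)->E->(1,3)
  grid max=2 at (1,3)
Step 3: ant0:(1,4)->W->(1,3) | ant1:(2,4)->N->(1,4) | ant2:(1,3)->E->(1,4)
  grid max=5 at (1,4)

(1,3) (1,4) (1,4)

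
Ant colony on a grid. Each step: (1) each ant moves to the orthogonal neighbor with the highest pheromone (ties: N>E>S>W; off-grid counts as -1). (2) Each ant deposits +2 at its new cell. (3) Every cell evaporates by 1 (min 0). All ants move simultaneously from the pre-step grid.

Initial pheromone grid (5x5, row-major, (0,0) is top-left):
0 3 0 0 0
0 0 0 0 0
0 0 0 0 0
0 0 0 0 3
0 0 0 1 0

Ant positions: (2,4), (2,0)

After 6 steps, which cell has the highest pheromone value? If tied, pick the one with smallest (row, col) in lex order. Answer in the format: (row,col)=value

Step 1: ant0:(2,4)->S->(3,4) | ant1:(2,0)->N->(1,0)
  grid max=4 at (3,4)
Step 2: ant0:(3,4)->N->(2,4) | ant1:(1,0)->N->(0,0)
  grid max=3 at (3,4)
Step 3: ant0:(2,4)->S->(3,4) | ant1:(0,0)->E->(0,1)
  grid max=4 at (3,4)
Step 4: ant0:(3,4)->N->(2,4) | ant1:(0,1)->E->(0,2)
  grid max=3 at (3,4)
Step 5: ant0:(2,4)->S->(3,4) | ant1:(0,2)->W->(0,1)
  grid max=4 at (3,4)
Step 6: ant0:(3,4)->N->(2,4) | ant1:(0,1)->E->(0,2)
  grid max=3 at (3,4)
Final grid:
  0 1 1 0 0
  0 0 0 0 0
  0 0 0 0 1
  0 0 0 0 3
  0 0 0 0 0
Max pheromone 3 at (3,4)

Answer: (3,4)=3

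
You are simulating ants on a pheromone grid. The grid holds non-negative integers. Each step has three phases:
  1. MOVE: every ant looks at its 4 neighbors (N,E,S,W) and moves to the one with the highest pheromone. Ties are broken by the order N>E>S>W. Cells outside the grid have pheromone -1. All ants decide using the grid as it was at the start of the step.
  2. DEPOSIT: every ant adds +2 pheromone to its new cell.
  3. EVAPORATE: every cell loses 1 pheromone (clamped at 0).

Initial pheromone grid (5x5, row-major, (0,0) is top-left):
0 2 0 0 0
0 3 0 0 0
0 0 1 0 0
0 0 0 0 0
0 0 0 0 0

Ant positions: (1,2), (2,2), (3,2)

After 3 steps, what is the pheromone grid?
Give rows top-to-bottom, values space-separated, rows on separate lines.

After step 1: ants at (1,1),(1,2),(2,2)
  0 1 0 0 0
  0 4 1 0 0
  0 0 2 0 0
  0 0 0 0 0
  0 0 0 0 0
After step 2: ants at (0,1),(1,1),(1,2)
  0 2 0 0 0
  0 5 2 0 0
  0 0 1 0 0
  0 0 0 0 0
  0 0 0 0 0
After step 3: ants at (1,1),(0,1),(1,1)
  0 3 0 0 0
  0 8 1 0 0
  0 0 0 0 0
  0 0 0 0 0
  0 0 0 0 0

0 3 0 0 0
0 8 1 0 0
0 0 0 0 0
0 0 0 0 0
0 0 0 0 0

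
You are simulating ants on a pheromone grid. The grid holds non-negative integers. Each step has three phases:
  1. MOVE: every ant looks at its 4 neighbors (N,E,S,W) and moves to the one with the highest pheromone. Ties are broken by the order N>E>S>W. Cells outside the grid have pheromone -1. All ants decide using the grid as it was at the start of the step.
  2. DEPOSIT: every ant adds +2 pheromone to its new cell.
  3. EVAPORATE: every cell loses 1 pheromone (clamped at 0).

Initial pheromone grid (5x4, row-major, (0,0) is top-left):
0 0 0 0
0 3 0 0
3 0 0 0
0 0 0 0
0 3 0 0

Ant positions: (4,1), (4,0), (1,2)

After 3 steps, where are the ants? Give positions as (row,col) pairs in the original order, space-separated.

Step 1: ant0:(4,1)->N->(3,1) | ant1:(4,0)->E->(4,1) | ant2:(1,2)->W->(1,1)
  grid max=4 at (1,1)
Step 2: ant0:(3,1)->S->(4,1) | ant1:(4,1)->N->(3,1) | ant2:(1,1)->N->(0,1)
  grid max=5 at (4,1)
Step 3: ant0:(4,1)->N->(3,1) | ant1:(3,1)->S->(4,1) | ant2:(0,1)->S->(1,1)
  grid max=6 at (4,1)

(3,1) (4,1) (1,1)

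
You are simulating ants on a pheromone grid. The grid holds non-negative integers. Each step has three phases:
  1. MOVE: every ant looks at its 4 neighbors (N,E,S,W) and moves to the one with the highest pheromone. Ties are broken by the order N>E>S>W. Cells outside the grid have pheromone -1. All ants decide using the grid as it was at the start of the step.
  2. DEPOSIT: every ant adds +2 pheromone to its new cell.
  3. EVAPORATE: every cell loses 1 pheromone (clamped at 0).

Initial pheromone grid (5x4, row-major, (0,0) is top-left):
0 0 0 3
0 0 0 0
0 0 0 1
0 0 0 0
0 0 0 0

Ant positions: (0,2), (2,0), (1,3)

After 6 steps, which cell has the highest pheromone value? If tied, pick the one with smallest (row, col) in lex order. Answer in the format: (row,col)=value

Answer: (0,3)=11

Derivation:
Step 1: ant0:(0,2)->E->(0,3) | ant1:(2,0)->N->(1,0) | ant2:(1,3)->N->(0,3)
  grid max=6 at (0,3)
Step 2: ant0:(0,3)->S->(1,3) | ant1:(1,0)->N->(0,0) | ant2:(0,3)->S->(1,3)
  grid max=5 at (0,3)
Step 3: ant0:(1,3)->N->(0,3) | ant1:(0,0)->E->(0,1) | ant2:(1,3)->N->(0,3)
  grid max=8 at (0,3)
Step 4: ant0:(0,3)->S->(1,3) | ant1:(0,1)->E->(0,2) | ant2:(0,3)->S->(1,3)
  grid max=7 at (0,3)
Step 5: ant0:(1,3)->N->(0,3) | ant1:(0,2)->E->(0,3) | ant2:(1,3)->N->(0,3)
  grid max=12 at (0,3)
Step 6: ant0:(0,3)->S->(1,3) | ant1:(0,3)->S->(1,3) | ant2:(0,3)->S->(1,3)
  grid max=11 at (0,3)
Final grid:
  0 0 0 11
  0 0 0 9
  0 0 0 0
  0 0 0 0
  0 0 0 0
Max pheromone 11 at (0,3)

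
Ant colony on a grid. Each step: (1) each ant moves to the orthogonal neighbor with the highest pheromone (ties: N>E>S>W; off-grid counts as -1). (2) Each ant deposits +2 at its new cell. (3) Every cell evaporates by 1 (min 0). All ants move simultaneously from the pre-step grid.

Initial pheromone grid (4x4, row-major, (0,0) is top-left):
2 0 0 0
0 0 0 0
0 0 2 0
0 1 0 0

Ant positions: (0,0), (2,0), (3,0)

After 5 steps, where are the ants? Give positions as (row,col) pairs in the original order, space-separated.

Step 1: ant0:(0,0)->E->(0,1) | ant1:(2,0)->N->(1,0) | ant2:(3,0)->E->(3,1)
  grid max=2 at (3,1)
Step 2: ant0:(0,1)->W->(0,0) | ant1:(1,0)->N->(0,0) | ant2:(3,1)->N->(2,1)
  grid max=4 at (0,0)
Step 3: ant0:(0,0)->E->(0,1) | ant1:(0,0)->E->(0,1) | ant2:(2,1)->S->(3,1)
  grid max=3 at (0,0)
Step 4: ant0:(0,1)->W->(0,0) | ant1:(0,1)->W->(0,0) | ant2:(3,1)->N->(2,1)
  grid max=6 at (0,0)
Step 5: ant0:(0,0)->E->(0,1) | ant1:(0,0)->E->(0,1) | ant2:(2,1)->S->(3,1)
  grid max=5 at (0,0)

(0,1) (0,1) (3,1)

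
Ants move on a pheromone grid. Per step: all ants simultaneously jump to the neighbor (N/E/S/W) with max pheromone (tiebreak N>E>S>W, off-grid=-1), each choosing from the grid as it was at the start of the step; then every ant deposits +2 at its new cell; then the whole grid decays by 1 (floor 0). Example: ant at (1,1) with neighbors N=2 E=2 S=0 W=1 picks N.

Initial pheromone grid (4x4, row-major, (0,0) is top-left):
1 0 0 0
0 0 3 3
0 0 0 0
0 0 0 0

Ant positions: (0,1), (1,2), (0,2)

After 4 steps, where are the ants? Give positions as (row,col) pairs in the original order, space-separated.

Step 1: ant0:(0,1)->W->(0,0) | ant1:(1,2)->E->(1,3) | ant2:(0,2)->S->(1,2)
  grid max=4 at (1,2)
Step 2: ant0:(0,0)->E->(0,1) | ant1:(1,3)->W->(1,2) | ant2:(1,2)->E->(1,3)
  grid max=5 at (1,2)
Step 3: ant0:(0,1)->W->(0,0) | ant1:(1,2)->E->(1,3) | ant2:(1,3)->W->(1,2)
  grid max=6 at (1,2)
Step 4: ant0:(0,0)->E->(0,1) | ant1:(1,3)->W->(1,2) | ant2:(1,2)->E->(1,3)
  grid max=7 at (1,2)

(0,1) (1,2) (1,3)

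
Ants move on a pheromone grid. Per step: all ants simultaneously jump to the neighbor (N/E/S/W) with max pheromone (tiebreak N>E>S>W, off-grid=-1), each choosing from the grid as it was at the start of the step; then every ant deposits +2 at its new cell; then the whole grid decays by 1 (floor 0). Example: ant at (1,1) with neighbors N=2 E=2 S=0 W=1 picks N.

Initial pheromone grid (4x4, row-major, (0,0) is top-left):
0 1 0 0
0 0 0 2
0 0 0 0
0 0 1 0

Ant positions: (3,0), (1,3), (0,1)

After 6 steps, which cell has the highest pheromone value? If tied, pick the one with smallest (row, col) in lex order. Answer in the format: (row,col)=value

Step 1: ant0:(3,0)->N->(2,0) | ant1:(1,3)->N->(0,3) | ant2:(0,1)->E->(0,2)
  grid max=1 at (0,2)
Step 2: ant0:(2,0)->N->(1,0) | ant1:(0,3)->S->(1,3) | ant2:(0,2)->E->(0,3)
  grid max=2 at (0,3)
Step 3: ant0:(1,0)->N->(0,0) | ant1:(1,3)->N->(0,3) | ant2:(0,3)->S->(1,3)
  grid max=3 at (0,3)
Step 4: ant0:(0,0)->E->(0,1) | ant1:(0,3)->S->(1,3) | ant2:(1,3)->N->(0,3)
  grid max=4 at (0,3)
Step 5: ant0:(0,1)->E->(0,2) | ant1:(1,3)->N->(0,3) | ant2:(0,3)->S->(1,3)
  grid max=5 at (0,3)
Step 6: ant0:(0,2)->E->(0,3) | ant1:(0,3)->S->(1,3) | ant2:(1,3)->N->(0,3)
  grid max=8 at (0,3)
Final grid:
  0 0 0 8
  0 0 0 6
  0 0 0 0
  0 0 0 0
Max pheromone 8 at (0,3)

Answer: (0,3)=8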